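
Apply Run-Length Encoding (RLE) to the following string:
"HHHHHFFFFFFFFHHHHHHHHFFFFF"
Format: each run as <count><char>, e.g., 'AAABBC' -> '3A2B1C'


Scanning runs left to right:
  i=0: run of 'H' x 5 -> '5H'
  i=5: run of 'F' x 8 -> '8F'
  i=13: run of 'H' x 8 -> '8H'
  i=21: run of 'F' x 5 -> '5F'

RLE = 5H8F8H5F


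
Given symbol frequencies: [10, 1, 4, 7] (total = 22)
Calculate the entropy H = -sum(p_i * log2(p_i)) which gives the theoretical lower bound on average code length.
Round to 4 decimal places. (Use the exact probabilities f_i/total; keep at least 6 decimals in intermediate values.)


Per-symbol terms -p_i * log2(p_i) with p_i = f_i/22:
  p = 10/22 = 0.454545: log2(p) = -1.137504, -p*log2(p) = 0.517047
  p = 1/22 = 0.045455: log2(p) = -4.459432, -p*log2(p) = 0.202701
  p = 4/22 = 0.181818: log2(p) = -2.459432, -p*log2(p) = 0.447169
  p = 7/22 = 0.318182: log2(p) = -1.652077, -p*log2(p) = 0.525661
H = 0.517047 + 0.202701 + 0.447169 + 0.525661 = 1.692578

H = 1.6926 bits/symbol


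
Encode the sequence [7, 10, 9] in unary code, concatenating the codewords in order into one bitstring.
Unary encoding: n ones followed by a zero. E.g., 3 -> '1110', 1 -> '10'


Encode each number as n ones followed by a terminating 0:
  7 -> 11111110 (8 bits)
  10 -> 11111111110 (11 bits)
  9 -> 1111111110 (10 bits)
Total length = 8 + 11 + 10 = 29 bits.

Unary([7, 10, 9]) = 11111110111111111101111111110 (29 bits)


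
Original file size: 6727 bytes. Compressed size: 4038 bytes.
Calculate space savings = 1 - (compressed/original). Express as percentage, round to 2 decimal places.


ratio = compressed/original = 4038/6727 = 0.600268
savings = 1 - ratio = 1 - 0.600268 = 0.399732
as a percentage: 0.399732 * 100 = 39.97%

Space savings = 1 - 4038/6727 = 39.97%


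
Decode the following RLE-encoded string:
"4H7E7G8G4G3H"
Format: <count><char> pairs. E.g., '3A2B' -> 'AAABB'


Expanding each <count><char> pair:
  4H -> 'HHHH'
  7E -> 'EEEEEEE'
  7G -> 'GGGGGGG'
  8G -> 'GGGGGGGG'
  4G -> 'GGGG'
  3H -> 'HHH'

Decoded = HHHHEEEEEEEGGGGGGGGGGGGGGGGGGGHHH


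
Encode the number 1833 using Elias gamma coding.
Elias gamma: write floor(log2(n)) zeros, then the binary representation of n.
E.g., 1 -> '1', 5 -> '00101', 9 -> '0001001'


num_bits = floor(log2(1833)) + 1 = 11
leading_zeros = num_bits - 1 = 10
binary(1833) = 11100101001

Elias gamma(1833) = '0000000000' + '11100101001' = 000000000011100101001 (21 bits)


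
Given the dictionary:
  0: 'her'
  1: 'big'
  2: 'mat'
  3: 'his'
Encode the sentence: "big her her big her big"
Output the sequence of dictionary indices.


Look up each word in the dictionary:
  'big' -> 1
  'her' -> 0
  'her' -> 0
  'big' -> 1
  'her' -> 0
  'big' -> 1

Encoded: [1, 0, 0, 1, 0, 1]


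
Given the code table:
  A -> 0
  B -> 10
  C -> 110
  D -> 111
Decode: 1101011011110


Decoding:
110 -> C
10 -> B
110 -> C
111 -> D
10 -> B


Result: CBCDB


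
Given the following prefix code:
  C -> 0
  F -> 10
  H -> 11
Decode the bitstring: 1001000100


Decoding step by step:
Bits 10 -> F
Bits 0 -> C
Bits 10 -> F
Bits 0 -> C
Bits 0 -> C
Bits 10 -> F
Bits 0 -> C


Decoded message: FCFCCFC


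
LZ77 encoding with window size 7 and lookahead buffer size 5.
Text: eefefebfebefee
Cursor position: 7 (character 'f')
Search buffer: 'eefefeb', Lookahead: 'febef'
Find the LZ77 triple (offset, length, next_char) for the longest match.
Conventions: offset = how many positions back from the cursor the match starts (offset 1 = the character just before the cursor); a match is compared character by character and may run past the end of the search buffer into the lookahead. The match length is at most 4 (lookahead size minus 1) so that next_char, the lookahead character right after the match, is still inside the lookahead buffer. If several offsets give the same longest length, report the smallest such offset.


Try each offset into the search buffer:
  offset=1 (pos 6, char 'b'): match length 0
  offset=2 (pos 5, char 'e'): match length 0
  offset=3 (pos 4, char 'f'): match length 3
  offset=4 (pos 3, char 'e'): match length 0
  offset=5 (pos 2, char 'f'): match length 2
  offset=6 (pos 1, char 'e'): match length 0
  offset=7 (pos 0, char 'e'): match length 0
Longest match has length 3 at offset 3.
next_char = character at position 7 + 3 = 10 -> 'e'

Best match: offset=3, length=3 (matching 'feb' starting at position 4)
LZ77 triple: (3, 3, 'e')


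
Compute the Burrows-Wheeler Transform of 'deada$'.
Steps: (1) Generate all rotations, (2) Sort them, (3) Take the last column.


Rotations (sorted):
  0: $deada -> last char: a
  1: a$dead -> last char: d
  2: ada$de -> last char: e
  3: da$dea -> last char: a
  4: deada$ -> last char: $
  5: eada$d -> last char: d


BWT = adea$d


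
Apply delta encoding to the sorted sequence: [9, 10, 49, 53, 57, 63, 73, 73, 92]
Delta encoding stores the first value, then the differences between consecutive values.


First value: 9
Deltas:
  10 - 9 = 1
  49 - 10 = 39
  53 - 49 = 4
  57 - 53 = 4
  63 - 57 = 6
  73 - 63 = 10
  73 - 73 = 0
  92 - 73 = 19


Delta encoded: [9, 1, 39, 4, 4, 6, 10, 0, 19]


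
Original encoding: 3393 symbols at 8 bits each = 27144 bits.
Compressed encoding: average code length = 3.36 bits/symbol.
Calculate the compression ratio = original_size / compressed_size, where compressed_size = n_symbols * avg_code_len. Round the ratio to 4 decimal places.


original_size = n_symbols * orig_bits = 3393 * 8 = 27144 bits
compressed_size = n_symbols * avg_code_len = 3393 * 3.36 = 11400.48 bits
ratio = original_size / compressed_size = 27144 / 11400.48 = 2.381

Compression ratio = 2.381


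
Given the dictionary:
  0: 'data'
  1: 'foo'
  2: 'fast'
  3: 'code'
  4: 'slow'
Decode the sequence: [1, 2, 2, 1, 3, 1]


Look up each index in the dictionary:
  1 -> 'foo'
  2 -> 'fast'
  2 -> 'fast'
  1 -> 'foo'
  3 -> 'code'
  1 -> 'foo'

Decoded: "foo fast fast foo code foo"


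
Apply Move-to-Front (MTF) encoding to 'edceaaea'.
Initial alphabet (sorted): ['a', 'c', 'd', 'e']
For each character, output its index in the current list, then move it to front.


MTF encoding:
'e': index 3 in ['a', 'c', 'd', 'e'] -> ['e', 'a', 'c', 'd']
'd': index 3 in ['e', 'a', 'c', 'd'] -> ['d', 'e', 'a', 'c']
'c': index 3 in ['d', 'e', 'a', 'c'] -> ['c', 'd', 'e', 'a']
'e': index 2 in ['c', 'd', 'e', 'a'] -> ['e', 'c', 'd', 'a']
'a': index 3 in ['e', 'c', 'd', 'a'] -> ['a', 'e', 'c', 'd']
'a': index 0 in ['a', 'e', 'c', 'd'] -> ['a', 'e', 'c', 'd']
'e': index 1 in ['a', 'e', 'c', 'd'] -> ['e', 'a', 'c', 'd']
'a': index 1 in ['e', 'a', 'c', 'd'] -> ['a', 'e', 'c', 'd']


Output: [3, 3, 3, 2, 3, 0, 1, 1]


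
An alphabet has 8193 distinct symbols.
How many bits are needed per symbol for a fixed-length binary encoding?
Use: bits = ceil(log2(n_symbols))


log2(8193) = 13.0002
Bracket: 2^13 = 8192 < 8193 <= 2^14 = 16384
So ceil(log2(8193)) = 14

bits = ceil(log2(8193)) = ceil(13.0002) = 14 bits


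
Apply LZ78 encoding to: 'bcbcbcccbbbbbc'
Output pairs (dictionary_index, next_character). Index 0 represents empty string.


LZ78 encoding steps:
Dictionary: {0: ''}
Step 1: w='' (idx 0), next='b' -> output (0, 'b'), add 'b' as idx 1
Step 2: w='' (idx 0), next='c' -> output (0, 'c'), add 'c' as idx 2
Step 3: w='b' (idx 1), next='c' -> output (1, 'c'), add 'bc' as idx 3
Step 4: w='bc' (idx 3), next='c' -> output (3, 'c'), add 'bcc' as idx 4
Step 5: w='c' (idx 2), next='b' -> output (2, 'b'), add 'cb' as idx 5
Step 6: w='b' (idx 1), next='b' -> output (1, 'b'), add 'bb' as idx 6
Step 7: w='bb' (idx 6), next='c' -> output (6, 'c'), add 'bbc' as idx 7


Encoded: [(0, 'b'), (0, 'c'), (1, 'c'), (3, 'c'), (2, 'b'), (1, 'b'), (6, 'c')]


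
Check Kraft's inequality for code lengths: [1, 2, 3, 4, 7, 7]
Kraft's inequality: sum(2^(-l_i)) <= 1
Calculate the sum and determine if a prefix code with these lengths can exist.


Sum = 2^(-1) + 2^(-2) + 2^(-3) + 2^(-4) + 2^(-7) + 2^(-7)
    = 0.5 + 0.25 + 0.125 + 0.0625 + 0.0078125 + 0.0078125
    = 122/128 = 0.953125
Since 0.953125 <= 1, Kraft's inequality IS satisfied.
A prefix code with these lengths CAN exist.

Kraft sum = 0.953125. Satisfied.


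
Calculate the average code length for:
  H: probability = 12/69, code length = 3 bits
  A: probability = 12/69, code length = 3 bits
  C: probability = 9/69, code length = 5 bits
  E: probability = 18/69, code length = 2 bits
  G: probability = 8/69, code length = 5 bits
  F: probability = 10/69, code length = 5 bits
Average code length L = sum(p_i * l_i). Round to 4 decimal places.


Weighted contributions p_i * l_i:
  H: (12/69) * 3 = 36/69
  A: (12/69) * 3 = 36/69
  C: (9/69) * 5 = 45/69
  E: (18/69) * 2 = 36/69
  G: (8/69) * 5 = 40/69
  F: (10/69) * 5 = 50/69
Sum = (36 + 36 + 45 + 36 + 40 + 50)/69 = 243/69

L = 243/69 = 3.5217 bits/symbol


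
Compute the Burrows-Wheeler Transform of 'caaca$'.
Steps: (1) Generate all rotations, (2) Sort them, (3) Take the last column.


Rotations (sorted):
  0: $caaca -> last char: a
  1: a$caac -> last char: c
  2: aaca$c -> last char: c
  3: aca$ca -> last char: a
  4: ca$caa -> last char: a
  5: caaca$ -> last char: $


BWT = accaa$


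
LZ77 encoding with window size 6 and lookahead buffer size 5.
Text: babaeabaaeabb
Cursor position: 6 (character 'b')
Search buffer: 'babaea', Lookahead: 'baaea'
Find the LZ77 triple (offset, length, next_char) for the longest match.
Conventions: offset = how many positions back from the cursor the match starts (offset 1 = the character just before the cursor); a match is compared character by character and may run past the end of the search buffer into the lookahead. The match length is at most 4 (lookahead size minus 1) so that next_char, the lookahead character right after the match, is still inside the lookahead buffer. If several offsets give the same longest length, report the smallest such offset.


Try each offset into the search buffer:
  offset=1 (pos 5, char 'a'): match length 0
  offset=2 (pos 4, char 'e'): match length 0
  offset=3 (pos 3, char 'a'): match length 0
  offset=4 (pos 2, char 'b'): match length 2
  offset=5 (pos 1, char 'a'): match length 0
  offset=6 (pos 0, char 'b'): match length 2
Longest match has length 2, found at offsets 4, 6; take the smallest, offset 4.
next_char = character at position 6 + 2 = 8 -> 'a'

Best match: offset=4, length=2 (matching 'ba' starting at position 2)
LZ77 triple: (4, 2, 'a')


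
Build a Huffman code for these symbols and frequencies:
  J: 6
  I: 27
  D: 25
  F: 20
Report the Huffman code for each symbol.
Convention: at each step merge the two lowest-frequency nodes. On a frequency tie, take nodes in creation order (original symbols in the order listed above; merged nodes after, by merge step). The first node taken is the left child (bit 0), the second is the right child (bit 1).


Huffman tree construction:
Step 1: Merge J(6) + F(20) = 26
Step 2: Merge D(25) + (J+F)(26) = 51
Step 3: Merge I(27) + (D+(J+F))(51) = 78
Read each symbol's code off the tree from the root (left child = 0, right child = 1).

Codes:
  J: 110 (length 3)
  I: 0 (length 1)
  D: 10 (length 2)
  F: 111 (length 3)
Average code length: 155/78 = 1.9872 bits/symbol


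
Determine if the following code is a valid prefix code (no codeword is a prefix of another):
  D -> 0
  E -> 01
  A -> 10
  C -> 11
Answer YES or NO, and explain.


Checking each pair (does one codeword prefix another?):
  D='0' vs E='01': prefix -- VIOLATION

NO -- this is NOT a valid prefix code. D (0) is a prefix of E (01).


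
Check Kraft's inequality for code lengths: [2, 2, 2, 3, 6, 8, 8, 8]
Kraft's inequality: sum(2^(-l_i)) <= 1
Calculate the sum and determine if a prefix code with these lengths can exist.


Sum = 2^(-2) + 2^(-2) + 2^(-2) + 2^(-3) + 2^(-6) + 2^(-8) + 2^(-8) + 2^(-8)
    = 0.25 + 0.25 + 0.25 + 0.125 + 0.015625 + 0.00390625 + 0.00390625 + 0.00390625
    = 231/256 = 0.90234375
Since 0.90234375 <= 1, Kraft's inequality IS satisfied.
A prefix code with these lengths CAN exist.

Kraft sum = 0.90234375. Satisfied.


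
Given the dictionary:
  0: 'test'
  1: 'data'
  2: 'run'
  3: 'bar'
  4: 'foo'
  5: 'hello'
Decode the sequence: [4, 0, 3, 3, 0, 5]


Look up each index in the dictionary:
  4 -> 'foo'
  0 -> 'test'
  3 -> 'bar'
  3 -> 'bar'
  0 -> 'test'
  5 -> 'hello'

Decoded: "foo test bar bar test hello"


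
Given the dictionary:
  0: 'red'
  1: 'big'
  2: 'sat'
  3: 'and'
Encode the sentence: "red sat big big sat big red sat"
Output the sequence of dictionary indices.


Look up each word in the dictionary:
  'red' -> 0
  'sat' -> 2
  'big' -> 1
  'big' -> 1
  'sat' -> 2
  'big' -> 1
  'red' -> 0
  'sat' -> 2

Encoded: [0, 2, 1, 1, 2, 1, 0, 2]


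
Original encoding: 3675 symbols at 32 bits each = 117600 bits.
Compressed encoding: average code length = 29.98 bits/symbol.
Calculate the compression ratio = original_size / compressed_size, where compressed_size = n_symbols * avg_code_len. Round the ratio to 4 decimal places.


original_size = n_symbols * orig_bits = 3675 * 32 = 117600 bits
compressed_size = n_symbols * avg_code_len = 3675 * 29.98 = 110176.5 bits
ratio = original_size / compressed_size = 117600 / 110176.5 = 1.0674

Compression ratio = 1.0674


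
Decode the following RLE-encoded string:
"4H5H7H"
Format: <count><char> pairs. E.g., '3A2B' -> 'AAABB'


Expanding each <count><char> pair:
  4H -> 'HHHH'
  5H -> 'HHHHH'
  7H -> 'HHHHHHH'

Decoded = HHHHHHHHHHHHHHHH


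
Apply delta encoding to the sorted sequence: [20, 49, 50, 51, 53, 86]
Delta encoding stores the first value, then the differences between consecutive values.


First value: 20
Deltas:
  49 - 20 = 29
  50 - 49 = 1
  51 - 50 = 1
  53 - 51 = 2
  86 - 53 = 33


Delta encoded: [20, 29, 1, 1, 2, 33]


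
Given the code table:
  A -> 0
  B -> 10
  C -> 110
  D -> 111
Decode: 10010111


Decoding:
10 -> B
0 -> A
10 -> B
111 -> D


Result: BABD


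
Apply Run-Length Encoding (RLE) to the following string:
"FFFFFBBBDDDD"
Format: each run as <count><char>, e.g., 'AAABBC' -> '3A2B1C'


Scanning runs left to right:
  i=0: run of 'F' x 5 -> '5F'
  i=5: run of 'B' x 3 -> '3B'
  i=8: run of 'D' x 4 -> '4D'

RLE = 5F3B4D


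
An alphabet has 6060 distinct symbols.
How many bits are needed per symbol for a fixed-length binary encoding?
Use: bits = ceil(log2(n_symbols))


log2(6060) = 12.5651
Bracket: 2^12 = 4096 < 6060 <= 2^13 = 8192
So ceil(log2(6060)) = 13

bits = ceil(log2(6060)) = ceil(12.5651) = 13 bits


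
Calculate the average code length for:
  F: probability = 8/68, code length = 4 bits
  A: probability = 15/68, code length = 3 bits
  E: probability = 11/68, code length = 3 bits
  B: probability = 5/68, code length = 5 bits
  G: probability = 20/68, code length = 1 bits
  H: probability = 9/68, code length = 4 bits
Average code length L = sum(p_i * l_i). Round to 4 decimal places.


Weighted contributions p_i * l_i:
  F: (8/68) * 4 = 32/68
  A: (15/68) * 3 = 45/68
  E: (11/68) * 3 = 33/68
  B: (5/68) * 5 = 25/68
  G: (20/68) * 1 = 20/68
  H: (9/68) * 4 = 36/68
Sum = (32 + 45 + 33 + 25 + 20 + 36)/68 = 191/68

L = 191/68 = 2.8088 bits/symbol


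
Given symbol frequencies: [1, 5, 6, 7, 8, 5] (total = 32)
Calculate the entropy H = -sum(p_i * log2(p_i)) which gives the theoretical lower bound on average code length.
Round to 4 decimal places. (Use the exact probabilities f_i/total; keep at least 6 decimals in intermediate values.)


Per-symbol terms -p_i * log2(p_i) with p_i = f_i/32:
  p = 1/32 = 0.031250: log2(p) = -5.000000, -p*log2(p) = 0.156250
  p = 5/32 = 0.156250: log2(p) = -2.678072, -p*log2(p) = 0.418449
  p = 6/32 = 0.187500: log2(p) = -2.415037, -p*log2(p) = 0.452820
  p = 7/32 = 0.218750: log2(p) = -2.192645, -p*log2(p) = 0.479641
  p = 8/32 = 0.250000: log2(p) = -2.000000, -p*log2(p) = 0.500000
  p = 5/32 = 0.156250: log2(p) = -2.678072, -p*log2(p) = 0.418449
H = 0.156250 + 0.418449 + 0.452820 + 0.479641 + 0.500000 + 0.418449 = 2.425609

H = 2.4256 bits/symbol


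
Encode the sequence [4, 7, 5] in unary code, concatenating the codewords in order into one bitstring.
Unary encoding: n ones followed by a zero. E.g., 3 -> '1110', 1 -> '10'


Encode each number as n ones followed by a terminating 0:
  4 -> 11110 (5 bits)
  7 -> 11111110 (8 bits)
  5 -> 111110 (6 bits)
Total length = 5 + 8 + 6 = 19 bits.

Unary([4, 7, 5]) = 1111011111110111110 (19 bits)


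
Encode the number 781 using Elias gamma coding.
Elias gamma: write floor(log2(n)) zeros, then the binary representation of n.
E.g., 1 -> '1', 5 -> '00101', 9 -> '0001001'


num_bits = floor(log2(781)) + 1 = 10
leading_zeros = num_bits - 1 = 9
binary(781) = 1100001101

Elias gamma(781) = '000000000' + '1100001101' = 0000000001100001101 (19 bits)


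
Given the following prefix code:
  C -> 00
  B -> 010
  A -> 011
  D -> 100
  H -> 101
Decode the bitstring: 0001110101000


Decoding step by step:
Bits 00 -> C
Bits 011 -> A
Bits 101 -> H
Bits 010 -> B
Bits 00 -> C


Decoded message: CAHBC


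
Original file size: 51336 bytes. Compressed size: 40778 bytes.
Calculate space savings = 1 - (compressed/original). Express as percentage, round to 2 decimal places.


ratio = compressed/original = 40778/51336 = 0.794335
savings = 1 - ratio = 1 - 0.794335 = 0.205665
as a percentage: 0.205665 * 100 = 20.57%

Space savings = 1 - 40778/51336 = 20.57%


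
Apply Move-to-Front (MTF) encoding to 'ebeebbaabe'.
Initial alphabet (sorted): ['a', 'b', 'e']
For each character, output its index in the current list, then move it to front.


MTF encoding:
'e': index 2 in ['a', 'b', 'e'] -> ['e', 'a', 'b']
'b': index 2 in ['e', 'a', 'b'] -> ['b', 'e', 'a']
'e': index 1 in ['b', 'e', 'a'] -> ['e', 'b', 'a']
'e': index 0 in ['e', 'b', 'a'] -> ['e', 'b', 'a']
'b': index 1 in ['e', 'b', 'a'] -> ['b', 'e', 'a']
'b': index 0 in ['b', 'e', 'a'] -> ['b', 'e', 'a']
'a': index 2 in ['b', 'e', 'a'] -> ['a', 'b', 'e']
'a': index 0 in ['a', 'b', 'e'] -> ['a', 'b', 'e']
'b': index 1 in ['a', 'b', 'e'] -> ['b', 'a', 'e']
'e': index 2 in ['b', 'a', 'e'] -> ['e', 'b', 'a']


Output: [2, 2, 1, 0, 1, 0, 2, 0, 1, 2]


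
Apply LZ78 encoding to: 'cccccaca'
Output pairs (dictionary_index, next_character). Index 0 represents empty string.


LZ78 encoding steps:
Dictionary: {0: ''}
Step 1: w='' (idx 0), next='c' -> output (0, 'c'), add 'c' as idx 1
Step 2: w='c' (idx 1), next='c' -> output (1, 'c'), add 'cc' as idx 2
Step 3: w='cc' (idx 2), next='a' -> output (2, 'a'), add 'cca' as idx 3
Step 4: w='c' (idx 1), next='a' -> output (1, 'a'), add 'ca' as idx 4


Encoded: [(0, 'c'), (1, 'c'), (2, 'a'), (1, 'a')]


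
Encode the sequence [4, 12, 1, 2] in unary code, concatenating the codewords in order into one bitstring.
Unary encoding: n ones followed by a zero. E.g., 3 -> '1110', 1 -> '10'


Encode each number as n ones followed by a terminating 0:
  4 -> 11110 (5 bits)
  12 -> 1111111111110 (13 bits)
  1 -> 10 (2 bits)
  2 -> 110 (3 bits)
Total length = 5 + 13 + 2 + 3 = 23 bits.

Unary([4, 12, 1, 2]) = 11110111111111111010110 (23 bits)


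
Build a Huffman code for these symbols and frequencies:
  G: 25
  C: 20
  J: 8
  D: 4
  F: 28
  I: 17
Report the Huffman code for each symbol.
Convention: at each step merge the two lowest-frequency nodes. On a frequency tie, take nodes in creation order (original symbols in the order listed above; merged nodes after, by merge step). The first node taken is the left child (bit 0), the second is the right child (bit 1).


Huffman tree construction:
Step 1: Merge D(4) + J(8) = 12
Step 2: Merge (D+J)(12) + I(17) = 29
Step 3: Merge C(20) + G(25) = 45
Step 4: Merge F(28) + ((D+J)+I)(29) = 57
Step 5: Merge (C+G)(45) + (F+((D+J)+I))(57) = 102
Read each symbol's code off the tree from the root (left child = 0, right child = 1).

Codes:
  G: 01 (length 2)
  C: 00 (length 2)
  J: 1101 (length 4)
  D: 1100 (length 4)
  F: 10 (length 2)
  I: 111 (length 3)
Average code length: 245/102 = 2.4020 bits/symbol


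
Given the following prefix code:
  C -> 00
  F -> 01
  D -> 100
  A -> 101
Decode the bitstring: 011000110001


Decoding step by step:
Bits 01 -> F
Bits 100 -> D
Bits 01 -> F
Bits 100 -> D
Bits 01 -> F


Decoded message: FDFDF


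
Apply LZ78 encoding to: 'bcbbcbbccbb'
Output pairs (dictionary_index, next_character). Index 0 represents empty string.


LZ78 encoding steps:
Dictionary: {0: ''}
Step 1: w='' (idx 0), next='b' -> output (0, 'b'), add 'b' as idx 1
Step 2: w='' (idx 0), next='c' -> output (0, 'c'), add 'c' as idx 2
Step 3: w='b' (idx 1), next='b' -> output (1, 'b'), add 'bb' as idx 3
Step 4: w='c' (idx 2), next='b' -> output (2, 'b'), add 'cb' as idx 4
Step 5: w='b' (idx 1), next='c' -> output (1, 'c'), add 'bc' as idx 5
Step 6: w='cb' (idx 4), next='b' -> output (4, 'b'), add 'cbb' as idx 6


Encoded: [(0, 'b'), (0, 'c'), (1, 'b'), (2, 'b'), (1, 'c'), (4, 'b')]


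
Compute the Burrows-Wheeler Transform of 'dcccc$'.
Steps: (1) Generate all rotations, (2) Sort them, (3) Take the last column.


Rotations (sorted):
  0: $dcccc -> last char: c
  1: c$dccc -> last char: c
  2: cc$dcc -> last char: c
  3: ccc$dc -> last char: c
  4: cccc$d -> last char: d
  5: dcccc$ -> last char: $


BWT = ccccd$


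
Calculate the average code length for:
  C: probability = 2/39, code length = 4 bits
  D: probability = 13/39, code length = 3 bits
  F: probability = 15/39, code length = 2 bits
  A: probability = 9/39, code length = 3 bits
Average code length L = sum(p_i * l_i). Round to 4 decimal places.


Weighted contributions p_i * l_i:
  C: (2/39) * 4 = 8/39
  D: (13/39) * 3 = 39/39
  F: (15/39) * 2 = 30/39
  A: (9/39) * 3 = 27/39
Sum = (8 + 39 + 30 + 27)/39 = 104/39

L = 104/39 = 2.6667 bits/symbol


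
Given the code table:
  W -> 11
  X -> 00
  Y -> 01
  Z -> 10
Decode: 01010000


Decoding:
01 -> Y
01 -> Y
00 -> X
00 -> X


Result: YYXX


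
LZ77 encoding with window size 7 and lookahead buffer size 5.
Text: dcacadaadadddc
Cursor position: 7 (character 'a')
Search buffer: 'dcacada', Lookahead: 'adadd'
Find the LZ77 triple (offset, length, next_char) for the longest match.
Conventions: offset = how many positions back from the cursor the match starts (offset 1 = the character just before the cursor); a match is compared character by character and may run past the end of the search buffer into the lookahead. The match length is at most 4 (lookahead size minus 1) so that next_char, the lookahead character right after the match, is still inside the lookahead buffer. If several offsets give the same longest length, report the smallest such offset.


Try each offset into the search buffer:
  offset=1 (pos 6, char 'a'): match length 1
  offset=2 (pos 5, char 'd'): match length 0
  offset=3 (pos 4, char 'a'): match length 3
  offset=4 (pos 3, char 'c'): match length 0
  offset=5 (pos 2, char 'a'): match length 1
  offset=6 (pos 1, char 'c'): match length 0
  offset=7 (pos 0, char 'd'): match length 0
Longest match has length 3 at offset 3.
next_char = character at position 7 + 3 = 10 -> 'd'

Best match: offset=3, length=3 (matching 'ada' starting at position 4)
LZ77 triple: (3, 3, 'd')


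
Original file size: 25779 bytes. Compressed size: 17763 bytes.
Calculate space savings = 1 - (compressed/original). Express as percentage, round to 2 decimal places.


ratio = compressed/original = 17763/25779 = 0.689049
savings = 1 - ratio = 1 - 0.689049 = 0.310951
as a percentage: 0.310951 * 100 = 31.1%

Space savings = 1 - 17763/25779 = 31.1%


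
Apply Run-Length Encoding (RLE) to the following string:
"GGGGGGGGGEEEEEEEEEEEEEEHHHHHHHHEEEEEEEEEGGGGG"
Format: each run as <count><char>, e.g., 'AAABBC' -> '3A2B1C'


Scanning runs left to right:
  i=0: run of 'G' x 9 -> '9G'
  i=9: run of 'E' x 14 -> '14E'
  i=23: run of 'H' x 8 -> '8H'
  i=31: run of 'E' x 9 -> '9E'
  i=40: run of 'G' x 5 -> '5G'

RLE = 9G14E8H9E5G


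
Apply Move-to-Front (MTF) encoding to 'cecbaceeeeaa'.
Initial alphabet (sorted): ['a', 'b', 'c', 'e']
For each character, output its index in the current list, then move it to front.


MTF encoding:
'c': index 2 in ['a', 'b', 'c', 'e'] -> ['c', 'a', 'b', 'e']
'e': index 3 in ['c', 'a', 'b', 'e'] -> ['e', 'c', 'a', 'b']
'c': index 1 in ['e', 'c', 'a', 'b'] -> ['c', 'e', 'a', 'b']
'b': index 3 in ['c', 'e', 'a', 'b'] -> ['b', 'c', 'e', 'a']
'a': index 3 in ['b', 'c', 'e', 'a'] -> ['a', 'b', 'c', 'e']
'c': index 2 in ['a', 'b', 'c', 'e'] -> ['c', 'a', 'b', 'e']
'e': index 3 in ['c', 'a', 'b', 'e'] -> ['e', 'c', 'a', 'b']
'e': index 0 in ['e', 'c', 'a', 'b'] -> ['e', 'c', 'a', 'b']
'e': index 0 in ['e', 'c', 'a', 'b'] -> ['e', 'c', 'a', 'b']
'e': index 0 in ['e', 'c', 'a', 'b'] -> ['e', 'c', 'a', 'b']
'a': index 2 in ['e', 'c', 'a', 'b'] -> ['a', 'e', 'c', 'b']
'a': index 0 in ['a', 'e', 'c', 'b'] -> ['a', 'e', 'c', 'b']


Output: [2, 3, 1, 3, 3, 2, 3, 0, 0, 0, 2, 0]


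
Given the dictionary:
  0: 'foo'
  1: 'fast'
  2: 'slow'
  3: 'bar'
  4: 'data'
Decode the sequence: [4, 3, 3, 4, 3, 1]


Look up each index in the dictionary:
  4 -> 'data'
  3 -> 'bar'
  3 -> 'bar'
  4 -> 'data'
  3 -> 'bar'
  1 -> 'fast'

Decoded: "data bar bar data bar fast"


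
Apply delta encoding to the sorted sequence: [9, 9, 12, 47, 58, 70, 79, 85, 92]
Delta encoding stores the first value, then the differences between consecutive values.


First value: 9
Deltas:
  9 - 9 = 0
  12 - 9 = 3
  47 - 12 = 35
  58 - 47 = 11
  70 - 58 = 12
  79 - 70 = 9
  85 - 79 = 6
  92 - 85 = 7


Delta encoded: [9, 0, 3, 35, 11, 12, 9, 6, 7]


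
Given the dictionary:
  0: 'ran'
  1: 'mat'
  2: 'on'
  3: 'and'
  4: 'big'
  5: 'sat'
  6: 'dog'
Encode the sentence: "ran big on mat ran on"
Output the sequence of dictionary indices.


Look up each word in the dictionary:
  'ran' -> 0
  'big' -> 4
  'on' -> 2
  'mat' -> 1
  'ran' -> 0
  'on' -> 2

Encoded: [0, 4, 2, 1, 0, 2]


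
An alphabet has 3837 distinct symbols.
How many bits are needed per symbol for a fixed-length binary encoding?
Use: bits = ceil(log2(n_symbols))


log2(3837) = 11.9058
Bracket: 2^11 = 2048 < 3837 <= 2^12 = 4096
So ceil(log2(3837)) = 12

bits = ceil(log2(3837)) = ceil(11.9058) = 12 bits


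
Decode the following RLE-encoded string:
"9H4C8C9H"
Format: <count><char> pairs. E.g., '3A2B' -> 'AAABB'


Expanding each <count><char> pair:
  9H -> 'HHHHHHHHH'
  4C -> 'CCCC'
  8C -> 'CCCCCCCC'
  9H -> 'HHHHHHHHH'

Decoded = HHHHHHHHHCCCCCCCCCCCCHHHHHHHHH


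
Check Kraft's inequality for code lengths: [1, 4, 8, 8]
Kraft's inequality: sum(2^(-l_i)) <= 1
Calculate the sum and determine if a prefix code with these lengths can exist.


Sum = 2^(-1) + 2^(-4) + 2^(-8) + 2^(-8)
    = 0.5 + 0.0625 + 0.00390625 + 0.00390625
    = 146/256 = 0.5703125
Since 0.5703125 <= 1, Kraft's inequality IS satisfied.
A prefix code with these lengths CAN exist.

Kraft sum = 0.5703125. Satisfied.


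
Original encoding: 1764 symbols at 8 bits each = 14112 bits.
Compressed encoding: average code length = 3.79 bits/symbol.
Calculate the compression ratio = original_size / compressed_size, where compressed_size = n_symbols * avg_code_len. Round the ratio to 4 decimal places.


original_size = n_symbols * orig_bits = 1764 * 8 = 14112 bits
compressed_size = n_symbols * avg_code_len = 1764 * 3.79 = 6685.56 bits
ratio = original_size / compressed_size = 14112 / 6685.56 = 2.1108

Compression ratio = 2.1108


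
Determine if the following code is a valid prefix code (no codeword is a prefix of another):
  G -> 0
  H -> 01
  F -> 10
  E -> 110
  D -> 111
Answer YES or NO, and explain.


Checking each pair (does one codeword prefix another?):
  G='0' vs H='01': prefix -- VIOLATION

NO -- this is NOT a valid prefix code. G (0) is a prefix of H (01).


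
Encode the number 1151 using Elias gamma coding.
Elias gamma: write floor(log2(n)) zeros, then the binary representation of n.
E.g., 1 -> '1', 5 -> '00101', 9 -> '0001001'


num_bits = floor(log2(1151)) + 1 = 11
leading_zeros = num_bits - 1 = 10
binary(1151) = 10001111111

Elias gamma(1151) = '0000000000' + '10001111111' = 000000000010001111111 (21 bits)


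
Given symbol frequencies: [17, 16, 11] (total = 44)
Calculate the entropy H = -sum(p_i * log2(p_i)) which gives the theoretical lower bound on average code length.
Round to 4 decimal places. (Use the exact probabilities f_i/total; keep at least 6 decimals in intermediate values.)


Per-symbol terms -p_i * log2(p_i) with p_i = f_i/44:
  p = 17/44 = 0.386364: log2(p) = -1.371969, -p*log2(p) = 0.530079
  p = 16/44 = 0.363636: log2(p) = -1.459432, -p*log2(p) = 0.530702
  p = 11/44 = 0.250000: log2(p) = -2.000000, -p*log2(p) = 0.500000
H = 0.530079 + 0.530702 + 0.500000 = 1.560781

H = 1.5608 bits/symbol


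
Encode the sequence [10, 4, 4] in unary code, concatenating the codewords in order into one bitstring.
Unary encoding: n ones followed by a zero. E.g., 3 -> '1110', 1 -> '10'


Encode each number as n ones followed by a terminating 0:
  10 -> 11111111110 (11 bits)
  4 -> 11110 (5 bits)
  4 -> 11110 (5 bits)
Total length = 11 + 5 + 5 = 21 bits.

Unary([10, 4, 4]) = 111111111101111011110 (21 bits)


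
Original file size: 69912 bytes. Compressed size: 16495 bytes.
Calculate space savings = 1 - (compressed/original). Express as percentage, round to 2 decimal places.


ratio = compressed/original = 16495/69912 = 0.235939
savings = 1 - ratio = 1 - 0.235939 = 0.764061
as a percentage: 0.764061 * 100 = 76.41%

Space savings = 1 - 16495/69912 = 76.41%


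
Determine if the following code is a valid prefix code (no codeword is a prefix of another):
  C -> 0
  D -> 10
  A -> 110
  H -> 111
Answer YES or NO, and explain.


Checking each pair (does one codeword prefix another?):
  C='0' vs D='10': no prefix
  C='0' vs A='110': no prefix
  C='0' vs H='111': no prefix
  D='10' vs C='0': no prefix
  D='10' vs A='110': no prefix
  D='10' vs H='111': no prefix
  A='110' vs C='0': no prefix
  A='110' vs D='10': no prefix
  A='110' vs H='111': no prefix
  H='111' vs C='0': no prefix
  H='111' vs D='10': no prefix
  H='111' vs A='110': no prefix
No violation found over all pairs.

YES -- this is a valid prefix code. No codeword is a prefix of any other codeword.


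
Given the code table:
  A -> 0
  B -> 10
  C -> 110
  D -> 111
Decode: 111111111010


Decoding:
111 -> D
111 -> D
111 -> D
0 -> A
10 -> B


Result: DDDAB


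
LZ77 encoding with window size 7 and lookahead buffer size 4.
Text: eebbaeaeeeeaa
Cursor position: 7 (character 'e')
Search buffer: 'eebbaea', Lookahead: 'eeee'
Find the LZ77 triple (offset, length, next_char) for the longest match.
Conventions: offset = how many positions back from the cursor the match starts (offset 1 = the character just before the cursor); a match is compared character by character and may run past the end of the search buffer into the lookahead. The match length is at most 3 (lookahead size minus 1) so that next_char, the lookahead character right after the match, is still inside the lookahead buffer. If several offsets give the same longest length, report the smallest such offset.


Try each offset into the search buffer:
  offset=1 (pos 6, char 'a'): match length 0
  offset=2 (pos 5, char 'e'): match length 1
  offset=3 (pos 4, char 'a'): match length 0
  offset=4 (pos 3, char 'b'): match length 0
  offset=5 (pos 2, char 'b'): match length 0
  offset=6 (pos 1, char 'e'): match length 1
  offset=7 (pos 0, char 'e'): match length 2
Longest match has length 2 at offset 7.
next_char = character at position 7 + 2 = 9 -> 'e'

Best match: offset=7, length=2 (matching 'ee' starting at position 0)
LZ77 triple: (7, 2, 'e')


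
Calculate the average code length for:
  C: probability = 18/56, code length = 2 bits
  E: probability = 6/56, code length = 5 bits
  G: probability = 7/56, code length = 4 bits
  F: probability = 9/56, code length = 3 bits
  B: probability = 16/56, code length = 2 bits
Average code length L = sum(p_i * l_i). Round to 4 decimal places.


Weighted contributions p_i * l_i:
  C: (18/56) * 2 = 36/56
  E: (6/56) * 5 = 30/56
  G: (7/56) * 4 = 28/56
  F: (9/56) * 3 = 27/56
  B: (16/56) * 2 = 32/56
Sum = (36 + 30 + 28 + 27 + 32)/56 = 153/56

L = 153/56 = 2.7321 bits/symbol


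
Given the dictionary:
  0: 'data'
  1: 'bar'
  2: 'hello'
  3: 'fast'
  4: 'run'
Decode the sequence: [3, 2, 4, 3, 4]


Look up each index in the dictionary:
  3 -> 'fast'
  2 -> 'hello'
  4 -> 'run'
  3 -> 'fast'
  4 -> 'run'

Decoded: "fast hello run fast run"


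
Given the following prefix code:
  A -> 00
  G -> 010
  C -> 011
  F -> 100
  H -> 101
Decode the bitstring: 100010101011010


Decoding step by step:
Bits 100 -> F
Bits 010 -> G
Bits 101 -> H
Bits 011 -> C
Bits 010 -> G


Decoded message: FGHCG


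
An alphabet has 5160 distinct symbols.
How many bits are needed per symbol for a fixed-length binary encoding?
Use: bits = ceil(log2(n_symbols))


log2(5160) = 12.3332
Bracket: 2^12 = 4096 < 5160 <= 2^13 = 8192
So ceil(log2(5160)) = 13

bits = ceil(log2(5160)) = ceil(12.3332) = 13 bits


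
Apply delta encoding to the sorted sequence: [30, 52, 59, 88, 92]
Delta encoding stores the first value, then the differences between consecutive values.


First value: 30
Deltas:
  52 - 30 = 22
  59 - 52 = 7
  88 - 59 = 29
  92 - 88 = 4


Delta encoded: [30, 22, 7, 29, 4]


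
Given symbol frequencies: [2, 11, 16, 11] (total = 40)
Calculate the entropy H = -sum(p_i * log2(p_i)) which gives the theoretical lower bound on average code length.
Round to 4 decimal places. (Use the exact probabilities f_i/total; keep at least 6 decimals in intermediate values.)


Per-symbol terms -p_i * log2(p_i) with p_i = f_i/40:
  p = 2/40 = 0.050000: log2(p) = -4.321928, -p*log2(p) = 0.216096
  p = 11/40 = 0.275000: log2(p) = -1.862496, -p*log2(p) = 0.512187
  p = 16/40 = 0.400000: log2(p) = -1.321928, -p*log2(p) = 0.528771
  p = 11/40 = 0.275000: log2(p) = -1.862496, -p*log2(p) = 0.512187
H = 0.216096 + 0.512187 + 0.528771 + 0.512187 = 1.769241

H = 1.7692 bits/symbol


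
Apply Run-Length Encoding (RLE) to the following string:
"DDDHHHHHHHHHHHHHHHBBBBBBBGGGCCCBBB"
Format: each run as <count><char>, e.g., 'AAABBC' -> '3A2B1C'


Scanning runs left to right:
  i=0: run of 'D' x 3 -> '3D'
  i=3: run of 'H' x 15 -> '15H'
  i=18: run of 'B' x 7 -> '7B'
  i=25: run of 'G' x 3 -> '3G'
  i=28: run of 'C' x 3 -> '3C'
  i=31: run of 'B' x 3 -> '3B'

RLE = 3D15H7B3G3C3B


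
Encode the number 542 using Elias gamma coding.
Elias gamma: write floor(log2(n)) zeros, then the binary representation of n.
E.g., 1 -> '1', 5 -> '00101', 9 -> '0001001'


num_bits = floor(log2(542)) + 1 = 10
leading_zeros = num_bits - 1 = 9
binary(542) = 1000011110

Elias gamma(542) = '000000000' + '1000011110' = 0000000001000011110 (19 bits)


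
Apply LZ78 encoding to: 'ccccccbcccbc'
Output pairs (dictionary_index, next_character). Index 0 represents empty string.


LZ78 encoding steps:
Dictionary: {0: ''}
Step 1: w='' (idx 0), next='c' -> output (0, 'c'), add 'c' as idx 1
Step 2: w='c' (idx 1), next='c' -> output (1, 'c'), add 'cc' as idx 2
Step 3: w='cc' (idx 2), next='c' -> output (2, 'c'), add 'ccc' as idx 3
Step 4: w='' (idx 0), next='b' -> output (0, 'b'), add 'b' as idx 4
Step 5: w='ccc' (idx 3), next='b' -> output (3, 'b'), add 'cccb' as idx 5
Step 6: w='c' (idx 1), end of input -> output (1, '')


Encoded: [(0, 'c'), (1, 'c'), (2, 'c'), (0, 'b'), (3, 'b'), (1, '')]


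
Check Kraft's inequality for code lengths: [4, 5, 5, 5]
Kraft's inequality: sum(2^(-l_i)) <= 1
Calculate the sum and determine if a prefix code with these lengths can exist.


Sum = 2^(-4) + 2^(-5) + 2^(-5) + 2^(-5)
    = 0.0625 + 0.03125 + 0.03125 + 0.03125
    = 5/32 = 0.15625
Since 0.15625 <= 1, Kraft's inequality IS satisfied.
A prefix code with these lengths CAN exist.

Kraft sum = 0.15625. Satisfied.


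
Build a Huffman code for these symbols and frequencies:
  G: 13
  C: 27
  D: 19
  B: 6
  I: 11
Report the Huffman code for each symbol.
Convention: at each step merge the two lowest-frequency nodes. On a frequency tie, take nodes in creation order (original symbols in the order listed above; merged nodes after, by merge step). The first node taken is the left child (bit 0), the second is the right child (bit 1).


Huffman tree construction:
Step 1: Merge B(6) + I(11) = 17
Step 2: Merge G(13) + (B+I)(17) = 30
Step 3: Merge D(19) + C(27) = 46
Step 4: Merge (G+(B+I))(30) + (D+C)(46) = 76
Read each symbol's code off the tree from the root (left child = 0, right child = 1).

Codes:
  G: 00 (length 2)
  C: 11 (length 2)
  D: 10 (length 2)
  B: 010 (length 3)
  I: 011 (length 3)
Average code length: 169/76 = 2.2237 bits/symbol


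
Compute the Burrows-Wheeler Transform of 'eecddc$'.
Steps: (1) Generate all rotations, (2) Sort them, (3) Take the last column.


Rotations (sorted):
  0: $eecddc -> last char: c
  1: c$eecdd -> last char: d
  2: cddc$ee -> last char: e
  3: dc$eecd -> last char: d
  4: ddc$eec -> last char: c
  5: ecddc$e -> last char: e
  6: eecddc$ -> last char: $


BWT = cdedce$


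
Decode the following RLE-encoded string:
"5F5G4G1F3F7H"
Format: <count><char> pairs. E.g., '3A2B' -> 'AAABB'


Expanding each <count><char> pair:
  5F -> 'FFFFF'
  5G -> 'GGGGG'
  4G -> 'GGGG'
  1F -> 'F'
  3F -> 'FFF'
  7H -> 'HHHHHHH'

Decoded = FFFFFGGGGGGGGGFFFFHHHHHHH


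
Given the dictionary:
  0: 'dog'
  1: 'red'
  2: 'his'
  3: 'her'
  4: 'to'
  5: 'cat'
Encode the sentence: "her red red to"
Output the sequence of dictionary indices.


Look up each word in the dictionary:
  'her' -> 3
  'red' -> 1
  'red' -> 1
  'to' -> 4

Encoded: [3, 1, 1, 4]


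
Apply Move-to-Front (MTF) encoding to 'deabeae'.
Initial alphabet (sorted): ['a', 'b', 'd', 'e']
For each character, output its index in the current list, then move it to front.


MTF encoding:
'd': index 2 in ['a', 'b', 'd', 'e'] -> ['d', 'a', 'b', 'e']
'e': index 3 in ['d', 'a', 'b', 'e'] -> ['e', 'd', 'a', 'b']
'a': index 2 in ['e', 'd', 'a', 'b'] -> ['a', 'e', 'd', 'b']
'b': index 3 in ['a', 'e', 'd', 'b'] -> ['b', 'a', 'e', 'd']
'e': index 2 in ['b', 'a', 'e', 'd'] -> ['e', 'b', 'a', 'd']
'a': index 2 in ['e', 'b', 'a', 'd'] -> ['a', 'e', 'b', 'd']
'e': index 1 in ['a', 'e', 'b', 'd'] -> ['e', 'a', 'b', 'd']


Output: [2, 3, 2, 3, 2, 2, 1]


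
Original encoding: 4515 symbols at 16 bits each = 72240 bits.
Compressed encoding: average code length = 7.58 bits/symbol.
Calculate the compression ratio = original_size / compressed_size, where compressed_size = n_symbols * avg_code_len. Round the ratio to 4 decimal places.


original_size = n_symbols * orig_bits = 4515 * 16 = 72240 bits
compressed_size = n_symbols * avg_code_len = 4515 * 7.58 = 34223.7 bits
ratio = original_size / compressed_size = 72240 / 34223.7 = 2.1108

Compression ratio = 2.1108


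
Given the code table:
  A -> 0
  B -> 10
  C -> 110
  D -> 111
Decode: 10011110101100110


Decoding:
10 -> B
0 -> A
111 -> D
10 -> B
10 -> B
110 -> C
0 -> A
110 -> C


Result: BADBBCAC


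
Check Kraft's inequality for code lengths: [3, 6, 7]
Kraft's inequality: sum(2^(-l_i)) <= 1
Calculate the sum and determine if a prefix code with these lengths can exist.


Sum = 2^(-3) + 2^(-6) + 2^(-7)
    = 0.125 + 0.015625 + 0.0078125
    = 19/128 = 0.1484375
Since 0.1484375 <= 1, Kraft's inequality IS satisfied.
A prefix code with these lengths CAN exist.

Kraft sum = 0.1484375. Satisfied.


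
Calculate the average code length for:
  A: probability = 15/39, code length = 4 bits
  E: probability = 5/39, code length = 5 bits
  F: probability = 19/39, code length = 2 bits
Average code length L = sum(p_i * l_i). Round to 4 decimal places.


Weighted contributions p_i * l_i:
  A: (15/39) * 4 = 60/39
  E: (5/39) * 5 = 25/39
  F: (19/39) * 2 = 38/39
Sum = (60 + 25 + 38)/39 = 123/39

L = 123/39 = 3.1538 bits/symbol


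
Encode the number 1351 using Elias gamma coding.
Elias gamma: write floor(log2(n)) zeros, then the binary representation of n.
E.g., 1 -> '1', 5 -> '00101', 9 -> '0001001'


num_bits = floor(log2(1351)) + 1 = 11
leading_zeros = num_bits - 1 = 10
binary(1351) = 10101000111

Elias gamma(1351) = '0000000000' + '10101000111' = 000000000010101000111 (21 bits)
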